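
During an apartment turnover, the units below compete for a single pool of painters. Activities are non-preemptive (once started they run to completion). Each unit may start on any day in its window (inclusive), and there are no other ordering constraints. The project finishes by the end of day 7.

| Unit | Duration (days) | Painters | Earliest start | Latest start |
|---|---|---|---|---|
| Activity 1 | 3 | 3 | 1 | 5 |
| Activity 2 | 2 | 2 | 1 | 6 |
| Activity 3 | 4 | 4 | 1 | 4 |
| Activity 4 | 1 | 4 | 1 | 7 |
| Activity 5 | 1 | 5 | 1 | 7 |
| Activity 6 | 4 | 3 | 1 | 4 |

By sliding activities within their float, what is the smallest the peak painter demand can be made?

Early-start (Activity 1@1, Activity 2@1, Activity 3@1, Activity 4@1, Activity 5@1, Activity 6@1) gives peak 21: d1:21  d2:12  d3:10  d4:7  d5:0  d6:0  d7:0.
Shift Activity 2→2, Activity 3→4, Activity 4→6, Activity 6→2.
Schedule Activity 1@1, Activity 2@2, Activity 3@4, Activity 4@6, Activity 5@1, Activity 6@2: d1:8  d2:8  d3:8  d4:7  d5:7  d6:8  d7:4 — peak 8.
Total painter-days = 50 over 7 days ⇒ peak ≥ ⌈50/7⌉ = 8, so 8 is optimal.

8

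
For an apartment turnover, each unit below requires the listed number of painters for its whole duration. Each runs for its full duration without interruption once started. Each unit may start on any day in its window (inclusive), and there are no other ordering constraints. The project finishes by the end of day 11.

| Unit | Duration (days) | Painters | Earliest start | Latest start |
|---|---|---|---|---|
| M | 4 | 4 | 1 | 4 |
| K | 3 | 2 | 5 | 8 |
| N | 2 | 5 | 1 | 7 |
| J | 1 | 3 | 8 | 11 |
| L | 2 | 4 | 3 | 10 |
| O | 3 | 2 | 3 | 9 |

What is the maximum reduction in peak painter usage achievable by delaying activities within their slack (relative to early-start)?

4

Early-start peak: d1:9  d2:9  d3:10  d4:10  d5:4  d6:2  d7:2  d8:3  d9:0  d10:0  d11:0 ⇒ 10.
Leveled (M@1, K@7, N@5, J@8, L@10, O@9): d1:4  d2:4  d3:4  d4:4  d5:5  d6:5  d7:2  d8:5  d9:4  d10:6  d11:6 ⇒ 6.
Reduction 10 − 6 = 4.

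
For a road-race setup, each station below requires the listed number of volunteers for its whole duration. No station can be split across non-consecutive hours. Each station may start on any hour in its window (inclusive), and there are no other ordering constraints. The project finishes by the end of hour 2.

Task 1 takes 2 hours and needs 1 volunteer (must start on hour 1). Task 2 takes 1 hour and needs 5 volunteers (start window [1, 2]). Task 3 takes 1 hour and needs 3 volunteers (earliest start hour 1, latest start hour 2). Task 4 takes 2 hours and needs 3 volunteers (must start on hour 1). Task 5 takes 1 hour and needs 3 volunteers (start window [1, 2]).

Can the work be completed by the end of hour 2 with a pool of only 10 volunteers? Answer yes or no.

yes

Schedule Task 1@1, Task 2@1, Task 3@2, Task 4@1, Task 5@2: h1:9  h2:10 — peak 10 ≤ 10.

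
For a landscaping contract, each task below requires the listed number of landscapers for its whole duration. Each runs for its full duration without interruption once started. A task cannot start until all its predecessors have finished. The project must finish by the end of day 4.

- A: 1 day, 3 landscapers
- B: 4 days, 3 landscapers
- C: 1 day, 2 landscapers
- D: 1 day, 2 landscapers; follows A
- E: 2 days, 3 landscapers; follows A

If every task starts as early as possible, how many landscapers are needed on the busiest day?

8

Early-start schedule: A@1, B@1, C@1, D@2, E@2.
Load per day: day 1: 8, day 2: 8, day 3: 6, day 4: 3.
Peak is 8.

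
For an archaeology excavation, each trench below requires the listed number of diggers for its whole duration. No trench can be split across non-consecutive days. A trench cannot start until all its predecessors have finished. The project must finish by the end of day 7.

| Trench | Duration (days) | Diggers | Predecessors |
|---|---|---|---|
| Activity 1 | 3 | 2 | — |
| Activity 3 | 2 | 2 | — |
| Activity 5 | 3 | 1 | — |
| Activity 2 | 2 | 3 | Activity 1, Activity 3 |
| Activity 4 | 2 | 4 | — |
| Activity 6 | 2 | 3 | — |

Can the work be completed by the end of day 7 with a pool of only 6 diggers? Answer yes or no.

yes

Schedule Activity 1@1, Activity 3@1, Activity 5@1, Activity 2@4, Activity 4@6, Activity 6@3: d1:5  d2:5  d3:6  d4:6  d5:3  d6:4  d7:4 — peak 6 ≤ 6.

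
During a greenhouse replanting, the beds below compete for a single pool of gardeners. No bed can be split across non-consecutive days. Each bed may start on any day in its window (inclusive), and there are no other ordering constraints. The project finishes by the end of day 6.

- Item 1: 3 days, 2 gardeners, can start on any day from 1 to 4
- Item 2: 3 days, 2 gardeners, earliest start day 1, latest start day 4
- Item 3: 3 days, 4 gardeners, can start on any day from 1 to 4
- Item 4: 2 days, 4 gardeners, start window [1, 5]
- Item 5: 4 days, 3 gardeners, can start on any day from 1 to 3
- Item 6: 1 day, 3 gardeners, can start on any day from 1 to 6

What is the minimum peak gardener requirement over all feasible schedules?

Early-start (Item 1@1, Item 2@1, Item 3@1, Item 4@1, Item 5@1, Item 6@1) gives peak 18: d1:18  d2:15  d3:11  d4:3  d5:0  d6:0.
Shift Item 2→2, Item 3→4, Item 5→3.
Schedule Item 1@1, Item 2@2, Item 3@4, Item 4@1, Item 5@3, Item 6@1: d1:9  d2:8  d3:7  d4:9  d5:7  d6:7 — peak 9.

9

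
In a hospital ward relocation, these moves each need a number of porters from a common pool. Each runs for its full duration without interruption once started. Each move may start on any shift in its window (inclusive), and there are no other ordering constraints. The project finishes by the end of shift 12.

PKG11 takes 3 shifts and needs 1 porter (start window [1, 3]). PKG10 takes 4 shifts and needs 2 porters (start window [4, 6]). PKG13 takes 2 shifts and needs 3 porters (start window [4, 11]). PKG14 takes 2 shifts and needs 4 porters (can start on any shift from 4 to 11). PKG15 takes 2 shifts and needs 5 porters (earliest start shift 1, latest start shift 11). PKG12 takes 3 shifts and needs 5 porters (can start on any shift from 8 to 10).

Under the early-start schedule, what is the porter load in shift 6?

At early start, shift 6 has: PKG10.
Demand: 2 = 2.

2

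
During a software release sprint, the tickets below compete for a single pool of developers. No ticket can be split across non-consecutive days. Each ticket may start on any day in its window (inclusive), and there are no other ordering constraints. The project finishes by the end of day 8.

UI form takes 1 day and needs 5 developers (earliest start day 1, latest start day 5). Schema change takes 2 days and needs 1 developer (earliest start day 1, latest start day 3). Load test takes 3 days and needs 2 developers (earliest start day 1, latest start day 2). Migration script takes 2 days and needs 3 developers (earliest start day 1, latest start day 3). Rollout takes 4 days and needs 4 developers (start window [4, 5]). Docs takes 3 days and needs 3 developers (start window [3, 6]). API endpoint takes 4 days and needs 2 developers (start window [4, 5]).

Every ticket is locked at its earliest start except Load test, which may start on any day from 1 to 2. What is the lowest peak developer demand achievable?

Load test@1: d1:11  d2:6  d3:5  d4:9  d5:9  d6:6  d7:6  d8:0 → peak 11
Load test@2: d1:9  d2:6  d3:5  d4:11  d5:9  d6:6  d7:6  d8:0 → peak 11
Best is Load test@1, peak 11.

11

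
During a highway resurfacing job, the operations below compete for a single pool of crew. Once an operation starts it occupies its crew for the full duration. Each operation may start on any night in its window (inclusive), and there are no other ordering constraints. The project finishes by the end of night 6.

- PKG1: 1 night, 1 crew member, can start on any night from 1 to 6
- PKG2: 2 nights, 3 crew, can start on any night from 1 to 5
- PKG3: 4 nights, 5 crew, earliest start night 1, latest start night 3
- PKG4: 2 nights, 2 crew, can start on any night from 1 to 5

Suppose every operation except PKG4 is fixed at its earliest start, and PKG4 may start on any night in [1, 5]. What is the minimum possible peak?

9

PKG4@1: n1:11  n2:10  n3:5  n4:5  n5:0  n6:0 → peak 11
PKG4@2: n1:9  n2:10  n3:7  n4:5  n5:0  n6:0 → peak 10
PKG4@3: n1:9  n2:8  n3:7  n4:7  n5:0  n6:0 → peak 9
PKG4@4: n1:9  n2:8  n3:5  n4:7  n5:2  n6:0 → peak 9
PKG4@5: n1:9  n2:8  n3:5  n4:5  n5:2  n6:2 → peak 9
Best is PKG4@3, peak 9.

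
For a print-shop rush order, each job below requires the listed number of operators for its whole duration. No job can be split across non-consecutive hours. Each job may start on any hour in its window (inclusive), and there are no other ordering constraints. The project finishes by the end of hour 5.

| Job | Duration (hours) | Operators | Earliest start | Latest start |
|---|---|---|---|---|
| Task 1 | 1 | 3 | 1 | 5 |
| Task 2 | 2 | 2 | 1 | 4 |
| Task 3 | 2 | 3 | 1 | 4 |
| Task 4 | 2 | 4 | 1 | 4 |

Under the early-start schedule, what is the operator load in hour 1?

At early start, hour 1 has: Task 1, Task 2, Task 3, Task 4.
Demand: 3 + 2 + 3 + 4 = 12.

12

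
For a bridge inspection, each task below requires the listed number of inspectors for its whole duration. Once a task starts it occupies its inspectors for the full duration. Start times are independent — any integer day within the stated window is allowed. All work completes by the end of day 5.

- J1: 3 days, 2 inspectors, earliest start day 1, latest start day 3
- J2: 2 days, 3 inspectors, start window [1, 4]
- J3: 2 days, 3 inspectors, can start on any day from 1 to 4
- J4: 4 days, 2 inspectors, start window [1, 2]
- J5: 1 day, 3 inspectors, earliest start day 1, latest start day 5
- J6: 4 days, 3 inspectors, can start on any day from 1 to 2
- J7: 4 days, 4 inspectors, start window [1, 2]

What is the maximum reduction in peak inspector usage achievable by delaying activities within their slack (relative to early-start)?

6

Early-start peak: d1:20  d2:17  d3:11  d4:9  d5:0 ⇒ 20.
Leveled (J1@1, J2@1, J3@3, J4@1, J5@1, J6@1, J7@2): d1:13  d2:14  d3:14  d4:12  d5:4 ⇒ 14.
Reduction 20 − 14 = 6.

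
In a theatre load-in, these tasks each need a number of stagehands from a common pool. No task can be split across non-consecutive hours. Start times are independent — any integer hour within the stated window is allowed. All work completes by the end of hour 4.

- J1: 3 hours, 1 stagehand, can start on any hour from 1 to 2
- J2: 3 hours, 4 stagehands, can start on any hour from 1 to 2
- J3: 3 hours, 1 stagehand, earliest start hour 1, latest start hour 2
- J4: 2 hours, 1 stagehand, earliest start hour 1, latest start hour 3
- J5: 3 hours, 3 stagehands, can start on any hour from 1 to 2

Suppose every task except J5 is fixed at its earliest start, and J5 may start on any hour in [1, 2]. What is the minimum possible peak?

10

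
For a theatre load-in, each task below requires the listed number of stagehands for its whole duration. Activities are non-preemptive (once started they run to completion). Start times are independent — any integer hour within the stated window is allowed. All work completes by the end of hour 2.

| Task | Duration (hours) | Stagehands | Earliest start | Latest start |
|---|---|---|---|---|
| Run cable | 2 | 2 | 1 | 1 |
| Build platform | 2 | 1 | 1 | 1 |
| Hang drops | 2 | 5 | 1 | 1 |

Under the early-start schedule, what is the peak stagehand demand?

8

Early-start schedule: Run cable@1, Build platform@1, Hang drops@1.
Load per hour: hour 1: 8, hour 2: 8.
Peak is 8.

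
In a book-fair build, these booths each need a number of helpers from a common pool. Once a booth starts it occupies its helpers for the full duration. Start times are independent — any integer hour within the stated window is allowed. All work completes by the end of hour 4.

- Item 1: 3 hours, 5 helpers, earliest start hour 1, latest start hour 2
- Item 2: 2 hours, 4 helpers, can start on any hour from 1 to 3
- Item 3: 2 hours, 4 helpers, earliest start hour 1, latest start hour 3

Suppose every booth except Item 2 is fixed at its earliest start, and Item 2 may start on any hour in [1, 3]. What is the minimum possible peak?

Item 2@1: h1:13  h2:13  h3:5  h4:0 → peak 13
Item 2@2: h1:9  h2:13  h3:9  h4:0 → peak 13
Item 2@3: h1:9  h2:9  h3:9  h4:4 → peak 9
Best is Item 2@3, peak 9.

9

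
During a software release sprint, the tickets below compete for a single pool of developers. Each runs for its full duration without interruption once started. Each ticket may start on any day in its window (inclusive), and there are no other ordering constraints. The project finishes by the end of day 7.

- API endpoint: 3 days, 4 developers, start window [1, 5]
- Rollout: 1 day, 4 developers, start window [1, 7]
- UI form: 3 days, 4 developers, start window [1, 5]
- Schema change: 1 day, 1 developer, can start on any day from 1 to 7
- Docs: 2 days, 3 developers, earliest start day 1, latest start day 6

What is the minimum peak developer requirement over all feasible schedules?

Early-start (API endpoint@1, Rollout@1, UI form@1, Schema change@1, Docs@1) gives peak 16: d1:16  d2:11  d3:8  d4:0  d5:0  d6:0  d7:0.
Shift Rollout→4, UI form→5, Docs→2.
Schedule API endpoint@1, Rollout@4, UI form@5, Schema change@1, Docs@2: d1:5  d2:7  d3:7  d4:4  d5:4  d6:4  d7:4 — peak 7.

7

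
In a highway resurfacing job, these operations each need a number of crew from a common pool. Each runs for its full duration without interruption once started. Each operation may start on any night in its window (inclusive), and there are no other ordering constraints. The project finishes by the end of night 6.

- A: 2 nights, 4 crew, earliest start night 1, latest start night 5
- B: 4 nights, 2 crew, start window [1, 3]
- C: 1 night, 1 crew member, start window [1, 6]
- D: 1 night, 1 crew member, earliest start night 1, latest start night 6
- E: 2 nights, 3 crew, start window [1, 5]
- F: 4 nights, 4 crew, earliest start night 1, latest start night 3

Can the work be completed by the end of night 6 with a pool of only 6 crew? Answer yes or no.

no

Total crew member-nights = 40; over 6 nights the average is 40/6 > 6, so some night must exceed 6.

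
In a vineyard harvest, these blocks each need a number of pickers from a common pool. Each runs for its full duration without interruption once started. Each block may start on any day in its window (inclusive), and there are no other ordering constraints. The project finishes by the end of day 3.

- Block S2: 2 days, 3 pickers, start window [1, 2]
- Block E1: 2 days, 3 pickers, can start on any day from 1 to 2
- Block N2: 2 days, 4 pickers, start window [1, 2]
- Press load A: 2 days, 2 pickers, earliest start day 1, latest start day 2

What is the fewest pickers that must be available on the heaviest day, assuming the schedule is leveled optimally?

Schedule Block S2@1, Block E1@1, Block N2@1, Press load A@1: d1:12  d2:12  d3:0 — peak 12.
No arrangement of the 16 feasible schedules does better.

12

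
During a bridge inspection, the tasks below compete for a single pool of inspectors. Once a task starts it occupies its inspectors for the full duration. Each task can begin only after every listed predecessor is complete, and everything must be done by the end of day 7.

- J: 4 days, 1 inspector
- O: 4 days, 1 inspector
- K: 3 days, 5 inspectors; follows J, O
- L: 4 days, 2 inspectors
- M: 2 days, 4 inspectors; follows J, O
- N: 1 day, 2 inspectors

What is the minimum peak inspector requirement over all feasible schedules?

9

Schedule J@1, O@1, K@5, L@1, M@5, N@1: d1:6  d2:4  d3:4  d4:4  d5:9  d6:9  d7:5 — peak 9.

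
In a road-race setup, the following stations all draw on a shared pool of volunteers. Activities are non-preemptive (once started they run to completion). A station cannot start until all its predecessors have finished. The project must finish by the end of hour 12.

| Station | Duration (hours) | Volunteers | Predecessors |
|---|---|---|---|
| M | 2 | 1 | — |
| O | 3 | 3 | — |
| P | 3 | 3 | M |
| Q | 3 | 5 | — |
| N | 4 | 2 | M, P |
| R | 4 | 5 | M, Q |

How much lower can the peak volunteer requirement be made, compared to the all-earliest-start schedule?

Early-start peak: h1:9  h2:9  h3:11  h4:8  h5:8  h6:7  h7:7  h8:2  h9:2  h10:0  h11:0  h12:0 ⇒ 11.
Leveled (M@1, O@1, P@3, Q@6, N@6, R@9): h1:4  h2:4  h3:6  h4:3  h5:3  h6:7  h7:7  h8:7  h9:7  h10:5  h11:5  h12:5 ⇒ 7.
Reduction 11 − 7 = 4.

4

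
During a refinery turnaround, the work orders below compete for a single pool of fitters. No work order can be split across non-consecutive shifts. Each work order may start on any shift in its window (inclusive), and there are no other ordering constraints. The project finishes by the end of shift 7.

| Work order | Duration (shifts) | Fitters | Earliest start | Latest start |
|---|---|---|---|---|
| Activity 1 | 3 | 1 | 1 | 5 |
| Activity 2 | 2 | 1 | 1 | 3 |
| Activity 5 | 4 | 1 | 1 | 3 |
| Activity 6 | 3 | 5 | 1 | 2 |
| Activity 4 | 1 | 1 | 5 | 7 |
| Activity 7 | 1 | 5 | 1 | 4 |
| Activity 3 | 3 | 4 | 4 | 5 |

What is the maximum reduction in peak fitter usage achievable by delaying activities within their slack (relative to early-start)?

7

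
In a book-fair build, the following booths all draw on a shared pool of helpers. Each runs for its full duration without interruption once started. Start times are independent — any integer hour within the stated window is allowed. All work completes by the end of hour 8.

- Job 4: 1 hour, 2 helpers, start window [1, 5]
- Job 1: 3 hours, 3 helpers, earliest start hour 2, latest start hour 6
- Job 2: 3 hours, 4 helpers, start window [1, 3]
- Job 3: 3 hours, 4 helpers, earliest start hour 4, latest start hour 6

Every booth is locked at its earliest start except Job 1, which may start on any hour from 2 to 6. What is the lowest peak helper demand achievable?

7

Job 1@2: h1:6  h2:7  h3:7  h4:7  h5:4  h6:4  h7:0  h8:0 → peak 7
Job 1@3: h1:6  h2:4  h3:7  h4:7  h5:7  h6:4  h7:0  h8:0 → peak 7
Job 1@4: h1:6  h2:4  h3:4  h4:7  h5:7  h6:7  h7:0  h8:0 → peak 7
Job 1@5: h1:6  h2:4  h3:4  h4:4  h5:7  h6:7  h7:3  h8:0 → peak 7
Job 1@6: h1:6  h2:4  h3:4  h4:4  h5:4  h6:7  h7:3  h8:3 → peak 7
Best is Job 1@2, peak 7.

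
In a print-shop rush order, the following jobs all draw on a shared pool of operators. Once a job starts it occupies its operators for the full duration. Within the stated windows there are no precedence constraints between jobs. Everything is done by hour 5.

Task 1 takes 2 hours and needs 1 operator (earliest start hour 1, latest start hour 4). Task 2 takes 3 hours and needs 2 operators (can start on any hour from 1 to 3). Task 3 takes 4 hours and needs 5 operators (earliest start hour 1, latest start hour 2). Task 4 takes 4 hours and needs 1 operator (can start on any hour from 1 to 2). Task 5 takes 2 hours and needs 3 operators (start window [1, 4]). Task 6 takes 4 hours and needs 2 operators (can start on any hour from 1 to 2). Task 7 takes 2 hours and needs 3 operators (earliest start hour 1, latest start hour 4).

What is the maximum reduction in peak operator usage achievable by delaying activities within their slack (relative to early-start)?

Early-start peak: h1:17  h2:17  h3:10  h4:8  h5:0 ⇒ 17.
Leveled (Task 1@1, Task 2@3, Task 3@1, Task 4@1, Task 5@1, Task 6@1, Task 7@3): h1:12  h2:12  h3:13  h4:13  h5:2 ⇒ 13.
Reduction 17 − 13 = 4.

4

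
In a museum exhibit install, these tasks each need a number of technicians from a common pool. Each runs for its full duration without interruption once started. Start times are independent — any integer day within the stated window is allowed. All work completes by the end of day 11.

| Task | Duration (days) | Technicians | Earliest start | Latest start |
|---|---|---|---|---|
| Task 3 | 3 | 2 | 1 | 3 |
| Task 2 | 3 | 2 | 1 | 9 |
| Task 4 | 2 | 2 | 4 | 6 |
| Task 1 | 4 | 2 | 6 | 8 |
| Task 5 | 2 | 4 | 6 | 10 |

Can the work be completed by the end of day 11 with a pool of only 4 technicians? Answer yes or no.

yes

Schedule Task 3@1, Task 2@1, Task 4@4, Task 1@6, Task 5@10: d1:4  d2:4  d3:4  d4:2  d5:2  d6:2  d7:2  d8:2  d9:2  d10:4  d11:4 — peak 4 ≤ 4.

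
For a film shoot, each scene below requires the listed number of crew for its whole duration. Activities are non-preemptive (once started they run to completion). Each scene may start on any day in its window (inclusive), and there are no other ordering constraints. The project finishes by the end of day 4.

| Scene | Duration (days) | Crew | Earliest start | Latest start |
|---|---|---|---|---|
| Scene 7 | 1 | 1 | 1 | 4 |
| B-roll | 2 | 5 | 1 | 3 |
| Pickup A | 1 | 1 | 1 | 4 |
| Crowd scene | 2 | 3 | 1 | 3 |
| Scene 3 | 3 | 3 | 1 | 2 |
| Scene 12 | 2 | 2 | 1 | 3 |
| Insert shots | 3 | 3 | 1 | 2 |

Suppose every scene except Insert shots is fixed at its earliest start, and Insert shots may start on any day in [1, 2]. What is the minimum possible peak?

16

Insert shots@1: d1:18  d2:16  d3:6  d4:0 → peak 18
Insert shots@2: d1:15  d2:16  d3:6  d4:3 → peak 16
Best is Insert shots@2, peak 16.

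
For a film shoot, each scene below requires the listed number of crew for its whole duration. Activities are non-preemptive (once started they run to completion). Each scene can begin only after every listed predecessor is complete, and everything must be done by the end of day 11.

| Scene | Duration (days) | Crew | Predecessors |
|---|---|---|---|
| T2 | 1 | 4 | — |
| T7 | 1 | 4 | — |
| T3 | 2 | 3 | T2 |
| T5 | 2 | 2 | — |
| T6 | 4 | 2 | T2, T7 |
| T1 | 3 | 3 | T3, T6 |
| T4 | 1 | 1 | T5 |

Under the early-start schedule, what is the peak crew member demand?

10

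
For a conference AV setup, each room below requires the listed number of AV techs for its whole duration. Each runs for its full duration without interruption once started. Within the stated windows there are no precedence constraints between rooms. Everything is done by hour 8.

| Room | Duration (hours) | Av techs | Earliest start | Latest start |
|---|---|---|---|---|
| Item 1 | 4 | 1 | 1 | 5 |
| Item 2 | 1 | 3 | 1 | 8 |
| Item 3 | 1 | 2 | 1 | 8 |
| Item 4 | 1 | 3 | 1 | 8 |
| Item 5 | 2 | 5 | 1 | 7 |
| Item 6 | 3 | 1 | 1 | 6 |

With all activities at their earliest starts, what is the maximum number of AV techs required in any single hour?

15

Early-start schedule: Item 1@1, Item 2@1, Item 3@1, Item 4@1, Item 5@1, Item 6@1.
Load per hour: hour 1: 15, hour 2: 7, hour 3: 2, hour 4: 1, hour 5: 0, hour 6: 0, hour 7: 0, hour 8: 0.
Peak is 15.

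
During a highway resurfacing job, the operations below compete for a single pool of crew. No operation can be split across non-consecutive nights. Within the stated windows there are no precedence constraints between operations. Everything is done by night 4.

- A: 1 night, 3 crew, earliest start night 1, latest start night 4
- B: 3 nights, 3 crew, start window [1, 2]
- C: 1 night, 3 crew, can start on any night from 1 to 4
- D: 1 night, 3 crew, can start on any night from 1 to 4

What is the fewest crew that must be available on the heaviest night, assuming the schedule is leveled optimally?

6

Early-start (A@1, B@1, C@1, D@1) gives peak 12: n1:12  n2:3  n3:3  n4:0.
Shift C→2, D→3.
Schedule A@1, B@1, C@2, D@3: n1:6  n2:6  n3:6  n4:0 — peak 6.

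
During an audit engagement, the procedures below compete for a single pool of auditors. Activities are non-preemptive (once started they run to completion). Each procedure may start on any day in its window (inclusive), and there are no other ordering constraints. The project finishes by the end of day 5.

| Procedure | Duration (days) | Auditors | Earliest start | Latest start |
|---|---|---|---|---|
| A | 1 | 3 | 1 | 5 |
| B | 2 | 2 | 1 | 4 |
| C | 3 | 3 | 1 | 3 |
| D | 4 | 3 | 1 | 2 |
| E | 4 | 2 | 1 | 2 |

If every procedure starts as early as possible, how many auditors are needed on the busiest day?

Early-start schedule: A@1, B@1, C@1, D@1, E@1.
Load per day: day 1: 13, day 2: 10, day 3: 8, day 4: 5, day 5: 0.
Peak is 13.

13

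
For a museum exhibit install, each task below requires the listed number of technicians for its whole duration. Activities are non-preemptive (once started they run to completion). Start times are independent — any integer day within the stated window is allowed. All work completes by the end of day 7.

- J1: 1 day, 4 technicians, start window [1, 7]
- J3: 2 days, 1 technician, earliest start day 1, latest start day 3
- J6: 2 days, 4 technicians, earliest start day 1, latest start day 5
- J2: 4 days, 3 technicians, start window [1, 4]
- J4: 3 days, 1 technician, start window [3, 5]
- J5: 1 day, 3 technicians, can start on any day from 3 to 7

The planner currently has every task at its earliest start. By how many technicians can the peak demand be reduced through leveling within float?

6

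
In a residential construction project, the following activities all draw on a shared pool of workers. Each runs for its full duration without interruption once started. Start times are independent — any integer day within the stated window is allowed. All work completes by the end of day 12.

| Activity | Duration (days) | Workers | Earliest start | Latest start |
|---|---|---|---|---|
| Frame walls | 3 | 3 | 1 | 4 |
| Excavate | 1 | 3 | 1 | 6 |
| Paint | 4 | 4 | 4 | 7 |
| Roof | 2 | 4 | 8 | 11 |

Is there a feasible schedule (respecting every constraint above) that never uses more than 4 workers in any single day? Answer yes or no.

Schedule Frame walls@1, Excavate@4, Paint@5, Roof@9: d1:3  d2:3  d3:3  d4:3  d5:4  d6:4  d7:4  d8:4  d9:4  d10:4  d11:0  d12:0 — peak 4 ≤ 4.

yes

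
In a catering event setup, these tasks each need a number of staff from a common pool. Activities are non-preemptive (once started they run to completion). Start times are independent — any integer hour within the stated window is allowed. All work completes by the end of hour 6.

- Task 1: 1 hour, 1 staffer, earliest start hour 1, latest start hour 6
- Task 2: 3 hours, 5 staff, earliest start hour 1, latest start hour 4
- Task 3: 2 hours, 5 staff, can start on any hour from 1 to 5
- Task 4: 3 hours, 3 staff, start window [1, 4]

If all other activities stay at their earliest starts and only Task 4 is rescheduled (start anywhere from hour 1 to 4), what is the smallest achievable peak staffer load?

11

Task 4@1: h1:14  h2:13  h3:8  h4:0  h5:0  h6:0 → peak 14
Task 4@2: h1:11  h2:13  h3:8  h4:3  h5:0  h6:0 → peak 13
Task 4@3: h1:11  h2:10  h3:8  h4:3  h5:3  h6:0 → peak 11
Task 4@4: h1:11  h2:10  h3:5  h4:3  h5:3  h6:3 → peak 11
Best is Task 4@3, peak 11.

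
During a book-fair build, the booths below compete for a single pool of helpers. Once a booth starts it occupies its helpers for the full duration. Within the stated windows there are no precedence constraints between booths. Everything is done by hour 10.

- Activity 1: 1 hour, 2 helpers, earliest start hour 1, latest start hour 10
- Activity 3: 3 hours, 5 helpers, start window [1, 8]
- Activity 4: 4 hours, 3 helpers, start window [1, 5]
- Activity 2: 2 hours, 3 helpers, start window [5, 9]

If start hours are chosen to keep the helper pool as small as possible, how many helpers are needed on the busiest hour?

5

Early-start (Activity 1@1, Activity 3@1, Activity 4@1, Activity 2@5) gives peak 10: h1:10  h2:8  h3:8  h4:3  h5:3  h6:3  h7:0  h8:0  h9:0  h10:0.
Shift Activity 3→2, Activity 4→5, Activity 2→9.
Schedule Activity 1@1, Activity 3@2, Activity 4@5, Activity 2@9: h1:2  h2:5  h3:5  h4:5  h5:3  h6:3  h7:3  h8:3  h9:3  h10:3 — peak 5.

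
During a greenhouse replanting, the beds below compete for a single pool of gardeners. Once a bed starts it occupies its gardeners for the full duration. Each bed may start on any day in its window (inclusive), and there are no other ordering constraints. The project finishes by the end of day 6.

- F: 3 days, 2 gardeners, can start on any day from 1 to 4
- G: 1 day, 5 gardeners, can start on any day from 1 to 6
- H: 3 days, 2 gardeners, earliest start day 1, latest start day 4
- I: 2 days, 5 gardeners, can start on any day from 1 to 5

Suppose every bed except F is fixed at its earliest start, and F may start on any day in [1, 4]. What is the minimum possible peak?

12

F@1: d1:14  d2:9  d3:4  d4:0  d5:0  d6:0 → peak 14
F@2: d1:12  d2:9  d3:4  d4:2  d5:0  d6:0 → peak 12
F@3: d1:12  d2:7  d3:4  d4:2  d5:2  d6:0 → peak 12
F@4: d1:12  d2:7  d3:2  d4:2  d5:2  d6:2 → peak 12
Best is F@2, peak 12.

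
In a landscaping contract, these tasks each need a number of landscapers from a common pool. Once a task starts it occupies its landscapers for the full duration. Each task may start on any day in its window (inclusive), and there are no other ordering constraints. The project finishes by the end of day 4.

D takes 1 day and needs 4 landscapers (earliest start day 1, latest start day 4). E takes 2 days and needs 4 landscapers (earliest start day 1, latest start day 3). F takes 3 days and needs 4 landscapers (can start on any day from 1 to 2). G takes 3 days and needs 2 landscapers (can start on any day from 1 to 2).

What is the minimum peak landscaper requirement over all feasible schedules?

10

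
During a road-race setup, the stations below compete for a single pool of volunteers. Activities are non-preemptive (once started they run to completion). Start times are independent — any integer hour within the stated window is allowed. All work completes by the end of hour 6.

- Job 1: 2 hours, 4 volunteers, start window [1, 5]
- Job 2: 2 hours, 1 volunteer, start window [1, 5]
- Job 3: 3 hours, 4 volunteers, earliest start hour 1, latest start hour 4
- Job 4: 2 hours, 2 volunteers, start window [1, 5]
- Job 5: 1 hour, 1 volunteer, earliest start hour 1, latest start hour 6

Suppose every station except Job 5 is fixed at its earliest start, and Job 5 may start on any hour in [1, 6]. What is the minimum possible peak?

11

Job 5@1: h1:12  h2:11  h3:4  h4:0  h5:0  h6:0 → peak 12
Job 5@2: h1:11  h2:12  h3:4  h4:0  h5:0  h6:0 → peak 12
Job 5@3: h1:11  h2:11  h3:5  h4:0  h5:0  h6:0 → peak 11
Job 5@4: h1:11  h2:11  h3:4  h4:1  h5:0  h6:0 → peak 11
Job 5@5: h1:11  h2:11  h3:4  h4:0  h5:1  h6:0 → peak 11
Job 5@6: h1:11  h2:11  h3:4  h4:0  h5:0  h6:1 → peak 11
Best is Job 5@3, peak 11.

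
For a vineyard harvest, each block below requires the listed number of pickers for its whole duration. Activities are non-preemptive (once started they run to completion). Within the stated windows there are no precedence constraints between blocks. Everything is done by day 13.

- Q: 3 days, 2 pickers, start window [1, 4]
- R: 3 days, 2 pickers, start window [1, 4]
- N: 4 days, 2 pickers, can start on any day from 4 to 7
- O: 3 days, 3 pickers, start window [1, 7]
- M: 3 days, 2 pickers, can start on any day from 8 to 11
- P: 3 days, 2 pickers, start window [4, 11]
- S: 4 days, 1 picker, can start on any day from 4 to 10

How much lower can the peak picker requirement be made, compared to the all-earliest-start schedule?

3

Early-start peak: d1:7  d2:7  d3:7  d4:5  d5:5  d6:5  d7:3  d8:2  d9:2  d10:2  d11:0  d12:0  d13:0 ⇒ 7.
Leveled (Q@1, R@1, N@7, O@4, M@8, P@11, S@4): d1:4  d2:4  d3:4  d4:4  d5:4  d6:4  d7:3  d8:4  d9:4  d10:4  d11:2  d12:2  d13:2 ⇒ 4.
Reduction 7 − 4 = 3.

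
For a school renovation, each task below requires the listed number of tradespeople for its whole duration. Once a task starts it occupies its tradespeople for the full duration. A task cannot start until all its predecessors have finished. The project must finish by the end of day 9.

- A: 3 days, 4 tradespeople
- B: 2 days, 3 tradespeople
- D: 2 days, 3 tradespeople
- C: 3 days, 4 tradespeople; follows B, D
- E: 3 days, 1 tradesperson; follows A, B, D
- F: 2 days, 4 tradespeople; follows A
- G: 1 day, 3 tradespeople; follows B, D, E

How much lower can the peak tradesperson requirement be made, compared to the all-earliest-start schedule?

Early-start peak: d1:10  d2:10  d3:8  d4:9  d5:9  d6:1  d7:3  d8:0  d9:0 ⇒ 10.
Leveled (A@1, B@1, D@3, C@5, E@5, F@8, G@8): d1:7  d2:7  d3:7  d4:3  d5:5  d6:5  d7:5  d8:7  d9:4 ⇒ 7.
Reduction 10 − 7 = 3.

3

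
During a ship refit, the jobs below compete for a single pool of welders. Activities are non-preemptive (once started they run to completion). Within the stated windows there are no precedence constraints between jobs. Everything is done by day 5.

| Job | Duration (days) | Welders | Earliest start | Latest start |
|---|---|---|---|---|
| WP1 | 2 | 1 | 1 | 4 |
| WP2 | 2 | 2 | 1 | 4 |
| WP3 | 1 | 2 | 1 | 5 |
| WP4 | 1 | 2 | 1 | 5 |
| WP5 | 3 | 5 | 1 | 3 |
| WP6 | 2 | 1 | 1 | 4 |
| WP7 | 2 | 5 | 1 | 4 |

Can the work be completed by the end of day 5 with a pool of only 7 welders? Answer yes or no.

no

Total welder-days = 37; over 5 days the average is 37/5 > 7, so some day must exceed 7.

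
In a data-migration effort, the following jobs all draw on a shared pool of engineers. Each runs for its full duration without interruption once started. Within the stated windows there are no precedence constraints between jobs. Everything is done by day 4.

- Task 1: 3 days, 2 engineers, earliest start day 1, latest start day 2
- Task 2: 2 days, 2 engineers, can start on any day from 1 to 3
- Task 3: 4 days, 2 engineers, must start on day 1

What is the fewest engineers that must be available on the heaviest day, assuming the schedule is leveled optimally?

6

Schedule Task 1@1, Task 2@1, Task 3@1: d1:6  d2:6  d3:4  d4:2 — peak 6.
No arrangement of the 6 feasible schedules does better.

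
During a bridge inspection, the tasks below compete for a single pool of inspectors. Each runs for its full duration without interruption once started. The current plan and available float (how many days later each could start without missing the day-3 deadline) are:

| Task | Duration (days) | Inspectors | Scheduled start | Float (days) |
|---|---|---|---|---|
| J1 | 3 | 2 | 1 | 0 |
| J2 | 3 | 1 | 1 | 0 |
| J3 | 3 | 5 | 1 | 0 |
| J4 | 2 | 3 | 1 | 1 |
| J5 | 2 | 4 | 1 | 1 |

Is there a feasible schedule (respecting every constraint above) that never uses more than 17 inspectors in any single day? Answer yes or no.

yes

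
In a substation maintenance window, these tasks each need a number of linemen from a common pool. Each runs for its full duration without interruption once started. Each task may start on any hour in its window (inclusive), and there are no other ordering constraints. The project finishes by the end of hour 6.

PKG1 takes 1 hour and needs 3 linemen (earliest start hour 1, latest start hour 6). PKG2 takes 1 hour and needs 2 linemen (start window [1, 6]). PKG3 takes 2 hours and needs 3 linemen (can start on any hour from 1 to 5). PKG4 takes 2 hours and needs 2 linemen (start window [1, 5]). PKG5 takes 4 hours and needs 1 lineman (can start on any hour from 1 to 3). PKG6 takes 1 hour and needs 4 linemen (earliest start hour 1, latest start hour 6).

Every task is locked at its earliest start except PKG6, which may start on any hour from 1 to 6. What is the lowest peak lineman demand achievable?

11

PKG6@1: h1:15  h2:6  h3:1  h4:1  h5:0  h6:0 → peak 15
PKG6@2: h1:11  h2:10  h3:1  h4:1  h5:0  h6:0 → peak 11
PKG6@3: h1:11  h2:6  h3:5  h4:1  h5:0  h6:0 → peak 11
PKG6@4: h1:11  h2:6  h3:1  h4:5  h5:0  h6:0 → peak 11
PKG6@5: h1:11  h2:6  h3:1  h4:1  h5:4  h6:0 → peak 11
PKG6@6: h1:11  h2:6  h3:1  h4:1  h5:0  h6:4 → peak 11
Best is PKG6@2, peak 11.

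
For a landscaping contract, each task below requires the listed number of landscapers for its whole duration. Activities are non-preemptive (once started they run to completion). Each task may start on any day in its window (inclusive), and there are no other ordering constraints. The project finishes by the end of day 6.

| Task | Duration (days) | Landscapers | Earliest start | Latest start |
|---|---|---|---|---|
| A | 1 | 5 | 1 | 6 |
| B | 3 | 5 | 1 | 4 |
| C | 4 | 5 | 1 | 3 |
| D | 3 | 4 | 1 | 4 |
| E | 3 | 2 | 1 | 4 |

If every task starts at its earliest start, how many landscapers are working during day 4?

5

At early start, day 4 has: C.
Demand: 5 = 5.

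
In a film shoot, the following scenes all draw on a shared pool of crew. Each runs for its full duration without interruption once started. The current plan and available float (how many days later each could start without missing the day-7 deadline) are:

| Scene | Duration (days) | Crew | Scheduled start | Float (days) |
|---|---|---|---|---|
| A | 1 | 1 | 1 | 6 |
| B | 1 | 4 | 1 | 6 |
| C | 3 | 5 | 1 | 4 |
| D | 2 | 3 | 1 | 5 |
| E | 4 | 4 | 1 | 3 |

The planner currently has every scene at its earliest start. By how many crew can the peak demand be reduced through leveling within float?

9

Early-start peak: d1:17  d2:12  d3:9  d4:4  d5:0  d6:0  d7:0 ⇒ 17.
Leveled (A@1, B@2, C@5, D@3, E@1): d1:5  d2:8  d3:7  d4:7  d5:5  d6:5  d7:5 ⇒ 8.
Reduction 17 − 8 = 9.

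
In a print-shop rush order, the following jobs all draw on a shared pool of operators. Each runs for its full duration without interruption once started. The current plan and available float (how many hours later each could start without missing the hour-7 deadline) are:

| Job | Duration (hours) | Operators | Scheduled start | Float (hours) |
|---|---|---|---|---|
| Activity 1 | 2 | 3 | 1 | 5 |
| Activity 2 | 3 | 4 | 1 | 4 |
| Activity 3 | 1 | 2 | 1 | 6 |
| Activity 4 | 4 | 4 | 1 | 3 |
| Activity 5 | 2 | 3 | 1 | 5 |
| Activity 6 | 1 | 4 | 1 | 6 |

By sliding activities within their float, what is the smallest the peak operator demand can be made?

Early-start (Activity 1@1, Activity 2@1, Activity 3@1, Activity 4@1, Activity 5@1, Activity 6@1) gives peak 20: h1:20  h2:14  h3:8  h4:4  h5:0  h6:0  h7:0.
Shift Activity 3→3, Activity 4→4, Activity 5→4, Activity 6→6.
Schedule Activity 1@1, Activity 2@1, Activity 3@3, Activity 4@4, Activity 5@4, Activity 6@6: h1:7  h2:7  h3:6  h4:7  h5:7  h6:8  h7:4 — peak 8.

8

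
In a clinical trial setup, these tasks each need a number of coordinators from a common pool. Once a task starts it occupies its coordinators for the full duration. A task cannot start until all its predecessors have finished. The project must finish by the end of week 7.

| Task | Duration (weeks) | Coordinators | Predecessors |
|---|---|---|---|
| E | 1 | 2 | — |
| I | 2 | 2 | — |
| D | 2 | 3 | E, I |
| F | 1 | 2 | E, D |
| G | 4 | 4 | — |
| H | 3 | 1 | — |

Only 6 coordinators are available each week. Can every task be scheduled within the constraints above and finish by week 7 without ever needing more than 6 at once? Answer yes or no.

yes

Schedule E@1, I@2, D@5, F@7, G@1, H@4: w1:6  w2:6  w3:6  w4:5  w5:4  w6:4  w7:2 — peak 6 ≤ 6.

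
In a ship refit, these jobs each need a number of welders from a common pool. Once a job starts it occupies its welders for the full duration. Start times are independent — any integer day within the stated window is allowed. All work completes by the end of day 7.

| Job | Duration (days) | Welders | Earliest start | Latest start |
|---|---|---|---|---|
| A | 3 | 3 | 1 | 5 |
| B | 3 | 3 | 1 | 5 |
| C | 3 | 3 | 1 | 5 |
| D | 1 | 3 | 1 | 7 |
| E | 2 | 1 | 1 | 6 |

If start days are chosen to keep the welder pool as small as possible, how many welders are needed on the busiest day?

6

Early-start (A@1, B@1, C@1, D@1, E@1) gives peak 13: d1:13  d2:10  d3:9  d4:0  d5:0  d6:0  d7:0.
Shift C→4, D→4, E→5.
Schedule A@1, B@1, C@4, D@4, E@5: d1:6  d2:6  d3:6  d4:6  d5:4  d6:4  d7:0 — peak 6.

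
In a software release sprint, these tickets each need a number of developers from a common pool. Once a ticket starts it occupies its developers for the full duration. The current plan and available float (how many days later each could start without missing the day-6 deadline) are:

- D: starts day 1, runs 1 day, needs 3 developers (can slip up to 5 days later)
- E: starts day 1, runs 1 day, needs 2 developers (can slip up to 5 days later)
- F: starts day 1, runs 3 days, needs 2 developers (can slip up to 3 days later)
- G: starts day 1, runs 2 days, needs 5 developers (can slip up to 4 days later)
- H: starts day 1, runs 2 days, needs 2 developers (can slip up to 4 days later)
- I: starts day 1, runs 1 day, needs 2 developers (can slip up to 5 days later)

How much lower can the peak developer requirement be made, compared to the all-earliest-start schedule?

Early-start peak: d1:16  d2:9  d3:2  d4:0  d5:0  d6:0 ⇒ 16.
Leveled (D@1, E@1, F@2, G@5, H@2, I@4): d1:5  d2:4  d3:4  d4:4  d5:5  d6:5 ⇒ 5.
Reduction 16 − 5 = 11.

11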